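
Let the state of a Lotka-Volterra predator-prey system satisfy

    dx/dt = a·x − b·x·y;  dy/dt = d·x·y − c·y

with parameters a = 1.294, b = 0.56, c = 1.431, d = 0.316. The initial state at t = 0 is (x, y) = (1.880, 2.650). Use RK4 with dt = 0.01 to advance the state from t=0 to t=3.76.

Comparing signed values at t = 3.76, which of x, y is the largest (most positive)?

t=0.000: state=(1.880, 2.650)
step 1 (dt=0.01): k1=(-0.357, -2.218), k2=(-0.345, -2.210), k3=(-0.345, -2.210), k4=(-0.333, -2.202); state += dt/6·(k1+2k2+2k3+k4)
t=0.010: state=(1.877, 2.628)
t=0.020: state=(1.873, 2.606)
t=0.030: state=(1.870, 2.584)
continuing one RK4 step at a time; state shown every 20 steps (Δt=0.2):
t=0.200: state=(1.853, 2.239)
t=0.400: state=(1.906, 1.893)
t=0.600: state=(2.030, 1.609)
t=0.800: state=(2.225, 1.382)
t=1.000: state=(2.495, 1.205)
t=1.200: state=(2.846, 1.071)
t=1.400: state=(3.289, 0.976)
t=1.600: state=(3.833, 0.918)
t=1.800: state=(4.487, 0.896)
t=2.000: state=(5.254, 0.915)
t=2.200: state=(6.123, 0.984)
t=2.400: state=(7.055, 1.121)
t=2.600: state=(7.965, 1.354)
t=2.800: state=(8.697, 1.724)
t=3.000: state=(9.022, 2.273)
t=3.200: state=(8.710, 3.002)
t=3.400: state=(7.707, 3.800)
t=3.600: state=(6.276, 4.445)
t=3.760: state=(5.112, 4.713)
compare at T: x=5.112, y=4.713

largest component: x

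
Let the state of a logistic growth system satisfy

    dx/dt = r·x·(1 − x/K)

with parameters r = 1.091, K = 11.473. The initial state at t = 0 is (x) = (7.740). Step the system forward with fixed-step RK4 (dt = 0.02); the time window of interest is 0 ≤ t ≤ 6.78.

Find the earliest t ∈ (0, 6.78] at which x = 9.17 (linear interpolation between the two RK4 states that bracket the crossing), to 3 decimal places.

t = 0.598

t=0.000: state=(7.740)
step 1 (dt=0.02): k1=(2.748), k2=(2.737), k3=(2.737), k4=(2.726); state += dt/6·(k1+2k2+2k3+k4)
t=0.020: state=(7.795)
t=0.040: state=(7.849)
t=0.060: state=(7.903)
continuing one RK4 step at a time; state shown every 25 steps (Δt=0.5):
t=0.500: state=(8.967)
t=0.580: state=(9.133)
next step: t=0.600: state=(9.174) — x has crossed 9.17
linear interpolation between t=0.580 (9.13342) and t=0.600 (9.17380) → t≈0.598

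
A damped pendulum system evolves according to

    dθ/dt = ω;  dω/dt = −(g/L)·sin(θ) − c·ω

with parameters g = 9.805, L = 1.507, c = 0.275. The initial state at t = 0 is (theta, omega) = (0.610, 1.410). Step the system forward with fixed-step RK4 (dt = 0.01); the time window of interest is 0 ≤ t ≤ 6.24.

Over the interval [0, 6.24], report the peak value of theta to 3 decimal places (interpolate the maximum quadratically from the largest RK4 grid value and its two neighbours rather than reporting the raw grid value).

max theta = 0.829

t=0.000: state=(0.610, 1.410)
step 1 (dt=0.01): k1=(1.410, -4.115), k2=(1.389, -4.147), k3=(1.389, -4.146), k4=(1.369, -4.177); state += dt/6·(k1+2k2+2k3+k4)
t=0.010: state=(0.624, 1.369)
t=0.020: state=(0.637, 1.326)
t=0.030: state=(0.650, 1.284)
continuing one RK4 step at a time; state shown every 25 steps (Δt=0.25):
t=0.250: state=(0.822, 0.257)
t=0.500: state=(0.739, -0.892)
t=0.750: state=(0.404, -1.699)
t=1.000: state=(-0.056, -1.857)
t=1.250: state=(-0.464, -1.312)
t=1.500: state=(-0.677, -0.349)
t=1.750: state=(-0.635, 0.659)
t=2.000: state=(-0.371, 1.389)
t=2.250: state=(0.013, 1.577)
t=2.500: state=(0.367, 1.160)
t=2.750: state=(0.561, 0.356)
t=3.000: state=(0.539, -0.514)
t=3.250: state=(0.324, -1.153)
t=3.500: state=(0.002, -1.333)
t=3.750: state=(-0.299, -0.998)
t=4.000: state=(-0.469, -0.322)
t=4.250: state=(-0.455, 0.421)
t=4.500: state=(-0.275, 0.968)
t=4.750: state=(-0.004, 1.124)
t=5.000: state=(0.251, 0.845)
t=5.250: state=(0.394, 0.272)
t=5.500: state=(0.382, -0.360)
t=5.750: state=(0.229, -0.821)
t=6.000: state=(-0.000, -0.947)
t=6.240: state=(-0.207, -0.722)
largest grid value and its neighbours: theta(0.290)=0.82846, theta(0.300)=0.82885, theta(0.310)=0.82877
parabola through these three points peaks at t≈0.303 with theta≈0.82888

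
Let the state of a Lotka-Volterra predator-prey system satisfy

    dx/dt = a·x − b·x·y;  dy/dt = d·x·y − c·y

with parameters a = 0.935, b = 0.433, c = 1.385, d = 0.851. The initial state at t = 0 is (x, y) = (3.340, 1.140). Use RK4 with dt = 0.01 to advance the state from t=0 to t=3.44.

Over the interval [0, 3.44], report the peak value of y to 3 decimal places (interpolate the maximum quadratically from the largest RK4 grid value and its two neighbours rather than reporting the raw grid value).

max y = 5.670

t=0.000: state=(3.340, 1.140)
step 1 (dt=0.01): k1=(1.474, 1.661), k2=(1.465, 1.681), k3=(1.465, 1.681), k4=(1.456, 1.700); state += dt/6·(k1+2k2+2k3+k4)
t=0.010: state=(3.355, 1.157)
t=0.020: state=(3.369, 1.174)
t=0.030: state=(3.383, 1.192)
continuing one RK4 step at a time; state shown every 20 steps (Δt=0.2):
t=0.200: state=(3.587, 1.561)
t=0.400: state=(3.681, 2.202)
t=0.600: state=(3.534, 3.097)
t=0.800: state=(3.115, 4.149)
t=1.000: state=(2.513, 5.084)
t=1.200: state=(1.900, 5.605)
t=1.400: state=(1.404, 5.616)
t=1.600: state=(1.056, 5.239)
t=1.800: state=(0.829, 4.655)
t=2.000: state=(0.686, 4.011)
t=2.200: state=(0.601, 3.390)
t=2.400: state=(0.554, 2.834)
t=2.600: state=(0.533, 2.356)
t=2.800: state=(0.534, 1.955)
t=3.000: state=(0.552, 1.625)
t=3.200: state=(0.585, 1.357)
t=3.400: state=(0.633, 1.140)
t=3.440: state=(0.644, 1.103)
largest grid value and its neighbours: y(1.290)=5.66917, y(1.300)=5.67006, y(1.310)=5.66975
parabola through these three points peaks at t≈1.302 with y≈5.67010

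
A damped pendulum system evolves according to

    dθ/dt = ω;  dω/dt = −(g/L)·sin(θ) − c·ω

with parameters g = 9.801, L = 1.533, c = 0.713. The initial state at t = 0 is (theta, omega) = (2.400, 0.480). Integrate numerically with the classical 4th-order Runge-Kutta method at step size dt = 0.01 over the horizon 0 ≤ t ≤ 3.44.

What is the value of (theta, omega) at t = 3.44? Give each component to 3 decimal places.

(theta, omega) = (0.599, -0.950)

t=0.000: state=(2.400, 0.480)
step 1 (dt=0.01): k1=(0.480, -4.661), k2=(0.457, -4.633), k3=(0.457, -4.633), k4=(0.434, -4.606); state += dt/6·(k1+2k2+2k3+k4)
t=0.010: state=(2.405, 0.434)
t=0.020: state=(2.409, 0.388)
t=0.030: state=(2.412, 0.343)
continuing one RK4 step at a time; state shown every 20 steps (Δt=0.2):
t=0.200: state=(2.409, -0.372)
t=0.400: state=(2.254, -1.176)
t=0.600: state=(1.934, -2.041)
t=0.800: state=(1.435, -2.940)
t=1.000: state=(0.774, -3.596)
t=1.200: state=(0.043, -3.571)
t=1.400: state=(-0.600, -2.750)
t=1.600: state=(-1.029, -1.503)
t=1.800: state=(-1.200, -0.223)
t=2.000: state=(-1.128, 0.909)
t=2.200: state=(-0.853, 1.789)
t=2.400: state=(-0.439, 2.266)
t=2.600: state=(0.017, 2.205)
t=2.800: state=(0.409, 1.645)
t=3.000: state=(0.657, 0.805)
t=3.200: state=(0.729, -0.077)
t=3.400: state=(0.635, -0.828)
t=3.440: state=(0.599, -0.950)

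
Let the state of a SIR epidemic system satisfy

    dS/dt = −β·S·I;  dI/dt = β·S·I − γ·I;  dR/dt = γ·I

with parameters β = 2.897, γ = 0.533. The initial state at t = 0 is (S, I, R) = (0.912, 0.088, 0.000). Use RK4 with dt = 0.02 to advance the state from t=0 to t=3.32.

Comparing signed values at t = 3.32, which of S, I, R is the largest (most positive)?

t=0.000: state=(0.912, 0.088, 0.000)
step 1 (dt=0.02): k1=(-0.233, 0.186, 0.047), k2=(-0.237, 0.189, 0.048), k3=(-0.237, 0.189, 0.048), k4=(-0.241, 0.192, 0.049); state += dt/6·(k1+2k2+2k3+k4)
t=0.020: state=(0.907, 0.092, 0.001)
t=0.040: state=(0.902, 0.096, 0.002)
t=0.060: state=(0.897, 0.100, 0.003)
continuing one RK4 step at a time; state shown every 10 steps (Δt=0.2):
t=0.200: state=(0.856, 0.132, 0.012)
t=0.400: state=(0.780, 0.191, 0.029)
t=0.600: state=(0.684, 0.263, 0.053)
t=0.800: state=(0.575, 0.340, 0.085)
t=1.000: state=(0.462, 0.413, 0.125)
t=1.200: state=(0.357, 0.470, 0.172)
t=1.400: state=(0.269, 0.506, 0.225)
t=1.600: state=(0.200, 0.521, 0.280)
t=1.800: state=(0.148, 0.517, 0.335)
t=2.000: state=(0.110, 0.501, 0.389)
t=2.200: state=(0.083, 0.476, 0.442)
t=2.400: state=(0.063, 0.446, 0.491)
t=2.600: state=(0.049, 0.414, 0.537)
t=2.800: state=(0.039, 0.382, 0.579)
t=3.000: state=(0.032, 0.350, 0.618)
t=3.200: state=(0.026, 0.320, 0.654)
t=3.320: state=(0.023, 0.303, 0.674)
compare at T: S=0.023, I=0.303, R=0.674

largest component: R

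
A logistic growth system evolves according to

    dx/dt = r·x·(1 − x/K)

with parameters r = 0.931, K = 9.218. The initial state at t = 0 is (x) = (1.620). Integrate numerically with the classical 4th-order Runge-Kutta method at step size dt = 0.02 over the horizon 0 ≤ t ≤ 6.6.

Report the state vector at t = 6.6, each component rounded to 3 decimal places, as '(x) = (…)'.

(x) = (9.126)

t=0.000: state=(1.620)
step 1 (dt=0.02): k1=(1.243), k2=(1.251), k3=(1.251), k4=(1.258); state += dt/6·(k1+2k2+2k3+k4)
t=0.020: state=(1.645)
t=0.040: state=(1.670)
t=0.060: state=(1.696)
continuing one RK4 step at a time; state shown every 25 steps (Δt=0.5):
t=0.500: state=(2.337)
t=1.000: state=(3.236)
t=1.500: state=(4.266)
t=2.000: state=(5.332)
t=2.500: state=(6.325)
t=3.000: state=(7.161)
t=3.500: state=(7.810)
t=4.000: state=(8.281)
t=4.500: state=(8.606)
t=5.000: state=(8.824)
t=5.500: state=(8.967)
t=6.000: state=(9.059)
t=6.500: state=(9.117)
t=6.600: state=(9.126)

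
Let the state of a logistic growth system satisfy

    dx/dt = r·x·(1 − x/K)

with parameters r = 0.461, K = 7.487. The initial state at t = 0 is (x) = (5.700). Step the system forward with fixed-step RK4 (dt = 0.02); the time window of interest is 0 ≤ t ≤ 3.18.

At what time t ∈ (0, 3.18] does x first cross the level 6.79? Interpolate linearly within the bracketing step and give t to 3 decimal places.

t=0.000: state=(5.700)
step 1 (dt=0.02): k1=(0.627), k2=(0.626), k3=(0.626), k4=(0.624); state += dt/6·(k1+2k2+2k3+k4)
t=0.020: state=(5.713)
t=0.040: state=(5.725)
t=0.060: state=(5.737)
continuing one RK4 step at a time; state shown every 10 steps (Δt=0.2):
t=0.200: state=(5.822)
t=0.400: state=(5.939)
t=0.600: state=(6.049)
t=0.800: state=(6.153)
t=1.000: state=(6.251)
t=1.200: state=(6.343)
t=1.400: state=(6.430)
t=1.600: state=(6.511)
t=1.800: state=(6.586)
t=2.000: state=(6.657)
t=2.200: state=(6.723)
t=2.400: state=(6.784)
t=2.420: state=(6.789)
next step: t=2.440: state=(6.795) — x has crossed 6.79
linear interpolation between t=2.420 (6.78945) and t=2.440 (6.79526) → t≈2.422

t = 2.422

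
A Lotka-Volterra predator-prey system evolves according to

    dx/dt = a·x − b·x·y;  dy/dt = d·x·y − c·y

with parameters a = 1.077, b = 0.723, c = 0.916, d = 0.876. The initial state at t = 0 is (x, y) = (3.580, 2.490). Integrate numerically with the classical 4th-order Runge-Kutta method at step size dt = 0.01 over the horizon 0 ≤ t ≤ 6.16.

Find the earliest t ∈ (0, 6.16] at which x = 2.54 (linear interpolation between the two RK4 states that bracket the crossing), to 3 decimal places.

t=0.000: state=(3.580, 2.490)
step 1 (dt=0.01): k1=(-2.589, 5.528), k2=(-2.651, 5.561), k3=(-2.651, 5.560), k4=(-2.713, 5.592); state += dt/6·(k1+2k2+2k3+k4)
t=0.010: state=(3.553, 2.546)
t=0.020: state=(3.526, 2.602)
t=0.030: state=(3.497, 2.659)
continuing one RK4 step at a time; state shown every 20 steps (Δt=0.2):
t=0.200: state=(2.848, 3.661)
t=0.260: state=(2.573, 3.996)
next step: t=0.270: state=(2.526, 4.049) — x has crossed 2.54
linear interpolation between t=0.260 (2.57316) and t=0.270 (2.52647) → t≈0.267

t = 0.267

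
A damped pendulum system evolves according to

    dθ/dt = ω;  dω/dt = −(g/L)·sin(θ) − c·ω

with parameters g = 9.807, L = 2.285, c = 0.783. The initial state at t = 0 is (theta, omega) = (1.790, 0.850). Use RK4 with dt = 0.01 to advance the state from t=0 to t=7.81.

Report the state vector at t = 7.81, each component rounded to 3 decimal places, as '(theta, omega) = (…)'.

(theta, omega) = (-0.038, -0.151)

t=0.000: state=(1.790, 0.850)
step 1 (dt=0.01): k1=(0.850, -4.855), k2=(0.826, -4.832), k3=(0.826, -4.832), k4=(0.802, -4.809); state += dt/6·(k1+2k2+2k3+k4)
t=0.010: state=(1.798, 0.802)
t=0.020: state=(1.806, 0.754)
t=0.030: state=(1.813, 0.706)
continuing one RK4 step at a time; state shown every 50 steps (Δt=0.5):
t=0.500: state=(1.686, -1.145)
t=1.000: state=(0.755, -2.393)
t=1.500: state=(-0.388, -1.819)
t=2.000: state=(-0.865, -0.075)
t=2.500: state=(-0.554, 1.155)
t=3.000: state=(0.079, 1.155)
t=3.500: state=(0.444, 0.238)
t=4.000: state=(0.340, -0.566)
t=4.500: state=(-0.001, -0.668)
t=5.000: state=(-0.230, -0.199)
t=5.500: state=(-0.200, 0.277)
t=6.000: state=(-0.018, 0.377)
t=6.500: state=(0.119, 0.139)
t=7.000: state=(0.116, -0.134)
t=7.500: state=(0.020, -0.211)
t=7.810: state=(-0.038, -0.151)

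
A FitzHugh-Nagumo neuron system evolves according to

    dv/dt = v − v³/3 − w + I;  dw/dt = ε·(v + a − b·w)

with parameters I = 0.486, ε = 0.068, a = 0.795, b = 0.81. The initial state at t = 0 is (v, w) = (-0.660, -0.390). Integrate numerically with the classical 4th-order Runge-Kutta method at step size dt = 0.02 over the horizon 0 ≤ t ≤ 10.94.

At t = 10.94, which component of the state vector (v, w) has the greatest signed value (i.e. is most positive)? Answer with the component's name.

t=0.000: state=(-0.660, -0.390)
step 1 (dt=0.02): k1=(0.312, 0.031), k2=(0.313, 0.031), k3=(0.313, 0.031), k4=(0.315, 0.031); state += dt/6·(k1+2k2+2k3+k4)
t=0.020: state=(-0.654, -0.389)
t=0.040: state=(-0.647, -0.389)
t=0.060: state=(-0.641, -0.388)
continuing one RK4 step at a time; state shown every 25 steps (Δt=0.5):
t=0.500: state=(-0.481, -0.372)
t=1.000: state=(-0.231, -0.347)
t=1.500: state=(0.150, -0.313)
t=2.000: state=(0.731, -0.264)
t=2.500: state=(1.400, -0.194)
t=3.000: state=(1.800, -0.107)
t=3.500: state=(1.915, -0.015)
t=4.000: state=(1.920, 0.077)
t=4.500: state=(1.897, 0.165)
t=5.000: state=(1.866, 0.251)
t=5.500: state=(1.833, 0.332)
t=6.000: state=(1.799, 0.411)
t=6.500: state=(1.765, 0.486)
t=7.000: state=(1.731, 0.558)
t=7.500: state=(1.696, 0.627)
t=8.000: state=(1.660, 0.693)
t=8.500: state=(1.624, 0.756)
t=9.000: state=(1.587, 0.816)
t=9.500: state=(1.549, 0.873)
t=10.000: state=(1.510, 0.927)
t=10.500: state=(1.470, 0.979)
t=10.940: state=(1.433, 1.022)
compare at T: v=1.433, w=1.022

largest component: v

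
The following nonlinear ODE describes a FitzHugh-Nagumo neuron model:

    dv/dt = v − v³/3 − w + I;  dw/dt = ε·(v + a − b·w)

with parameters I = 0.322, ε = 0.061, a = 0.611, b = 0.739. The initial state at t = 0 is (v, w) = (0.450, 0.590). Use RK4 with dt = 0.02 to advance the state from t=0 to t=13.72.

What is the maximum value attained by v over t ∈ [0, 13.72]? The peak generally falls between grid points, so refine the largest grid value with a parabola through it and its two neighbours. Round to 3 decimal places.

t=0.000: state=(0.450, 0.590)
step 1 (dt=0.02): k1=(0.152, 0.038), k2=(0.152, 0.038), k3=(0.152, 0.038), k4=(0.153, 0.038); state += dt/6·(k1+2k2+2k3+k4)
t=0.020: state=(0.453, 0.591)
t=0.040: state=(0.456, 0.592)
t=0.060: state=(0.459, 0.592)
continuing one RK4 step at a time; state shown every 25 steps (Δt=0.5):
t=0.500: state=(0.537, 0.610)
t=1.000: state=(0.648, 0.633)
t=1.500: state=(0.782, 0.659)
t=2.000: state=(0.929, 0.688)
t=2.500: state=(1.070, 0.721)
t=3.000: state=(1.185, 0.758)
t=3.500: state=(1.263, 0.796)
t=4.000: state=(1.304, 0.836)
t=4.500: state=(1.317, 0.875)
t=5.000: state=(1.309, 0.914)
t=5.500: state=(1.288, 0.951)
t=6.000: state=(1.257, 0.987)
t=6.500: state=(1.219, 1.020)
t=7.000: state=(1.174, 1.052)
t=7.500: state=(1.123, 1.082)
t=8.000: state=(1.065, 1.109)
t=8.500: state=(0.997, 1.134)
t=9.000: state=(0.918, 1.156)
t=9.500: state=(0.821, 1.175)
t=10.000: state=(0.697, 1.190)
t=10.500: state=(0.529, 1.201)
t=11.000: state=(0.283, 1.205)
t=11.500: state=(-0.106, 1.200)
t=12.000: state=(-0.721, 1.179)
t=12.500: state=(-1.445, 1.139)
t=13.000: state=(-1.867, 1.081)
t=13.500: state=(-1.982, 1.016)
t=13.720: state=(-1.993, 0.988)
largest grid value and its neighbours: v(4.520)=1.31683, v(4.540)=1.31683, v(4.560)=1.31680
parabola through these three points peaks at t≈4.531 with v≈1.31683

max v = 1.317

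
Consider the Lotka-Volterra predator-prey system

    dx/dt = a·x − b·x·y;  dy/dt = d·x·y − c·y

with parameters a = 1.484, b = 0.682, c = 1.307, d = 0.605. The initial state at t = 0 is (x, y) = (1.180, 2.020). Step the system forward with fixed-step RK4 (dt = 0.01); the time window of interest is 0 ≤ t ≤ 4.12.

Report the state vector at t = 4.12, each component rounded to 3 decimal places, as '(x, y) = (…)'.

t=0.000: state=(1.180, 2.020)
step 1 (dt=0.01): k1=(0.126, -1.198), k2=(0.130, -1.194), k3=(0.130, -1.194), k4=(0.135, -1.189); state += dt/6·(k1+2k2+2k3+k4)
t=0.010: state=(1.181, 2.008)
t=0.020: state=(1.183, 1.996)
t=0.030: state=(1.184, 1.984)
continuing one RK4 step at a time; state shown every 20 steps (Δt=0.2):
t=0.200: state=(1.224, 1.798)
t=0.400: state=(1.306, 1.613)
t=0.600: state=(1.425, 1.465)
t=0.800: state=(1.583, 1.352)
t=1.000: state=(1.781, 1.276)
t=1.200: state=(2.020, 1.236)
t=1.400: state=(2.298, 1.235)
t=1.600: state=(2.606, 1.279)
t=1.800: state=(2.928, 1.377)
t=2.000: state=(3.232, 1.539)
t=2.200: state=(3.471, 1.779)
t=2.400: state=(3.587, 2.103)
t=2.600: state=(3.529, 2.496)
t=2.800: state=(3.285, 2.907)
t=3.000: state=(2.899, 3.257)
t=3.200: state=(2.461, 3.469)
t=3.400: state=(2.054, 3.508)
t=3.600: state=(1.724, 3.391)
t=3.800: state=(1.481, 3.167)
t=4.000: state=(1.319, 2.887)
t=4.120: state=(1.253, 2.709)

(x, y) = (1.253, 2.709)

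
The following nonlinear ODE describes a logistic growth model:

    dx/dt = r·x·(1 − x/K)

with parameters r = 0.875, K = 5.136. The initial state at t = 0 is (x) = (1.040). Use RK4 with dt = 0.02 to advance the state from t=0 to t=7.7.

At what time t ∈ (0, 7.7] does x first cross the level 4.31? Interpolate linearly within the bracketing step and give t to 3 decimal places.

t = 3.455

t=0.000: state=(1.040)
step 1 (dt=0.02): k1=(0.726), k2=(0.730), k3=(0.730), k4=(0.733); state += dt/6·(k1+2k2+2k3+k4)
t=0.020: state=(1.055)
t=0.040: state=(1.069)
t=0.060: state=(1.084)
continuing one RK4 step at a time; state shown every 25 steps (Δt=0.5):
t=0.500: state=(1.450)
t=1.000: state=(1.944)
t=1.500: state=(2.493)
t=2.000: state=(3.049)
t=2.500: state=(3.562)
t=3.000: state=(3.996)
t=3.440: state=(4.301)
next step: t=3.460: state=(4.313) — x has crossed 4.31
linear interpolation between t=3.440 (4.30103) and t=3.460 (4.31319) → t≈3.455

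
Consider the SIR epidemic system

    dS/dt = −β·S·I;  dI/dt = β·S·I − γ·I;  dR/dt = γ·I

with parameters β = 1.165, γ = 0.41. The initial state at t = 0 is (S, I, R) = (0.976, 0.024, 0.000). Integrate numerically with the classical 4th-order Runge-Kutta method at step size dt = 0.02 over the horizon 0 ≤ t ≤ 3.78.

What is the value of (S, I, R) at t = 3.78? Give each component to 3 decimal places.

t=0.000: state=(0.976, 0.024, 0.000)
step 1 (dt=0.02): k1=(-0.027, 0.017, 0.010), k2=(-0.027, 0.018, 0.010), k3=(-0.027, 0.018, 0.010), k4=(-0.028, 0.018, 0.010); state += dt/6·(k1+2k2+2k3+k4)
t=0.020: state=(0.975, 0.024, 0.000)
t=0.040: state=(0.975, 0.025, 0.000)
t=0.060: state=(0.974, 0.025, 0.001)
continuing one RK4 step at a time; state shown every 10 steps (Δt=0.2):
t=0.200: state=(0.970, 0.028, 0.002)
t=0.400: state=(0.963, 0.032, 0.005)
t=0.600: state=(0.956, 0.037, 0.007)
t=0.800: state=(0.947, 0.042, 0.011)
t=1.000: state=(0.937, 0.049, 0.014)
t=1.200: state=(0.926, 0.056, 0.019)
t=1.400: state=(0.913, 0.064, 0.024)
t=1.600: state=(0.899, 0.072, 0.029)
t=1.800: state=(0.883, 0.082, 0.035)
t=2.000: state=(0.865, 0.093, 0.043)
t=2.200: state=(0.845, 0.104, 0.051)
t=2.400: state=(0.824, 0.117, 0.060)
t=2.600: state=(0.801, 0.130, 0.070)
t=2.800: state=(0.775, 0.144, 0.081)
t=3.000: state=(0.749, 0.158, 0.093)
t=3.200: state=(0.720, 0.173, 0.107)
t=3.400: state=(0.691, 0.188, 0.122)
t=3.600: state=(0.660, 0.202, 0.138)
t=3.780: state=(0.632, 0.215, 0.153)

(S, I, R) = (0.632, 0.215, 0.153)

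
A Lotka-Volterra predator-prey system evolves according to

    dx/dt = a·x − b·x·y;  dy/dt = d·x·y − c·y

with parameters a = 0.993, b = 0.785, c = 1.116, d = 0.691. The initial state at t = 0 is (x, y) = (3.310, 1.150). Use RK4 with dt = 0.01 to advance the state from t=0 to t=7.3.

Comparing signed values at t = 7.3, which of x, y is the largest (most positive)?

largest component: y

t=0.000: state=(3.310, 1.150)
step 1 (dt=0.01): k1=(0.299, 1.347), k2=(0.281, 1.356), k3=(0.281, 1.356), k4=(0.264, 1.365); state += dt/6·(k1+2k2+2k3+k4)
t=0.010: state=(3.313, 1.164)
t=0.020: state=(3.315, 1.177)
t=0.030: state=(3.317, 1.191)
continuing one RK4 step at a time; state shown every 25 steps (Δt=0.25):
t=0.250: state=(3.264, 1.541)
t=0.500: state=(2.956, 2.002)
t=0.750: state=(2.451, 2.421)
t=1.000: state=(1.900, 2.665)
t=1.250: state=(1.436, 2.685)
t=1.500: state=(1.101, 2.524)
t=1.750: state=(0.882, 2.263)
t=2.000: state=(0.746, 1.969)
t=2.250: state=(0.668, 1.682)
t=2.500: state=(0.632, 1.423)
t=2.750: state=(0.627, 1.200)
t=3.000: state=(0.647, 1.013)
t=3.250: state=(0.691, 0.860)
t=3.500: state=(0.757, 0.737)
t=3.750: state=(0.848, 0.640)
t=4.000: state=(0.966, 0.566)
t=4.250: state=(1.114, 0.512)
t=4.500: state=(1.296, 0.477)
t=4.750: state=(1.516, 0.460)
t=5.000: state=(1.776, 0.462)
t=5.250: state=(2.075, 0.487)
t=5.500: state=(2.405, 0.543)
t=5.750: state=(2.747, 0.641)
t=6.000: state=(3.060, 0.801)
t=6.250: state=(3.276, 1.050)
t=6.500: state=(3.306, 1.407)
t=6.750: state=(3.080, 1.855)
t=7.000: state=(2.622, 2.303)
t=7.250: state=(2.068, 2.613)
t=7.300: state=(1.960, 2.649)
compare at T: x=1.960, y=2.649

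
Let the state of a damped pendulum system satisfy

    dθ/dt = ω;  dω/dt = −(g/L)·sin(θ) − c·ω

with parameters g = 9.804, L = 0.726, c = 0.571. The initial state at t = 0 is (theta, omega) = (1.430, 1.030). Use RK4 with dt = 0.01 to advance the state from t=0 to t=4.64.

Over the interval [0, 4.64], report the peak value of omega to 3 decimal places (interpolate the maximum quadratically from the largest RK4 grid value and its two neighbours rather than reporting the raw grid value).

max omega = 3.370

t=0.000: state=(1.430, 1.030)
step 1 (dt=0.01): k1=(1.030, -13.959), k2=(0.960, -13.928), k3=(0.960, -13.928), k4=(0.891, -13.897); state += dt/6·(k1+2k2+2k3+k4)
t=0.010: state=(1.440, 0.891)
t=0.020: state=(1.448, 0.752)
t=0.030: state=(1.455, 0.614)
continuing one RK4 step at a time; state shown every 20 steps (Δt=0.2):
t=0.200: state=(1.366, -1.611)
t=0.400: state=(0.820, -3.709)
t=0.600: state=(-0.015, -4.283)
t=0.800: state=(-0.752, -2.813)
t=1.000: state=(-1.080, -0.429)
t=1.200: state=(-0.934, 1.820)
t=1.400: state=(-0.408, 3.228)
t=1.600: state=(0.250, 3.054)
t=1.800: state=(0.718, 1.479)
t=2.000: state=(0.814, -0.512)
t=2.200: state=(0.541, -2.099)
t=2.400: state=(0.047, -2.614)
t=2.600: state=(-0.416, -1.824)
t=2.800: state=(-0.633, -0.292)
t=3.000: state=(-0.536, 1.197)
t=3.200: state=(-0.200, 2.005)
t=3.400: state=(0.196, 1.774)
t=3.600: state=(0.454, 0.721)
t=3.800: state=(0.470, -0.544)
t=4.000: state=(0.263, -1.428)
t=4.200: state=(-0.049, -1.543)
t=4.400: state=(-0.303, -0.898)
t=4.600: state=(-0.384, 0.100)
t=4.640: state=(-0.376, 0.297)
largest grid value and its neighbours: omega(1.470)=3.36761, omega(1.480)=3.36972, omega(1.490)=3.36734
parabola through these three points peaks at t≈1.480 with omega≈3.36972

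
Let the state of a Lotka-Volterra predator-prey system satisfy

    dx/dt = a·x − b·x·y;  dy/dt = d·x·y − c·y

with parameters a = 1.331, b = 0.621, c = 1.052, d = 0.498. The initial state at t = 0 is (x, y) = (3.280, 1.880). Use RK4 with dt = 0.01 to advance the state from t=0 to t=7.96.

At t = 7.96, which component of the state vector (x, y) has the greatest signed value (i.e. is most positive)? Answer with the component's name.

largest component: y

t=0.000: state=(3.280, 1.880)
step 1 (dt=0.01): k1=(0.536, 1.093), k2=(0.526, 1.099), k3=(0.526, 1.099), k4=(0.515, 1.104); state += dt/6·(k1+2k2+2k3+k4)
t=0.010: state=(3.285, 1.891)
t=0.020: state=(3.290, 1.902)
t=0.030: state=(3.295, 1.913)
continuing one RK4 step at a time; state shown every 50 steps (Δt=0.5):
t=0.500: state=(3.230, 2.534)
t=1.000: state=(2.591, 3.116)
t=1.500: state=(1.864, 3.195)
t=2.000: state=(1.415, 2.821)
t=2.500: state=(1.241, 2.309)
t=3.000: state=(1.268, 1.858)
t=3.500: state=(1.461, 1.537)
t=4.000: state=(1.819, 1.362)
t=4.500: state=(2.335, 1.346)
t=5.000: state=(2.924, 1.532)
t=5.500: state=(3.320, 1.985)
t=6.000: state=(3.147, 2.662)
t=6.500: state=(2.446, 3.175)
t=7.000: state=(1.757, 3.150)
t=7.500: state=(1.364, 2.729)
t=7.960: state=(1.235, 2.257)
compare at T: x=1.235, y=2.257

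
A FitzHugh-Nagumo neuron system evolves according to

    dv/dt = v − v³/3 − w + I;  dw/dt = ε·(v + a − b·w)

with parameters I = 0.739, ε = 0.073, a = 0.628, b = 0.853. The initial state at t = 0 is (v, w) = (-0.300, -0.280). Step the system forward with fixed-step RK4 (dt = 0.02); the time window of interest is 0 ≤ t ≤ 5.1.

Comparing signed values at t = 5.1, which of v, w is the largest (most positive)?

largest component: v

t=0.000: state=(-0.300, -0.280)
step 1 (dt=0.02): k1=(0.728, 0.041), k2=(0.734, 0.042), k3=(0.734, 0.042), k4=(0.741, 0.042); state += dt/6·(k1+2k2+2k3+k4)
t=0.020: state=(-0.285, -0.279)
t=0.040: state=(-0.270, -0.278)
t=0.060: state=(-0.255, -0.277)
continuing one RK4 step at a time; state shown every 10 steps (Δt=0.2):
t=0.200: state=(-0.141, -0.271)
t=0.400: state=(0.050, -0.259)
t=0.600: state=(0.280, -0.244)
t=0.800: state=(0.553, -0.226)
t=1.000: state=(0.860, -0.204)
t=1.200: state=(1.178, -0.178)
t=1.400: state=(1.466, -0.147)
t=1.600: state=(1.690, -0.113)
t=1.800: state=(1.840, -0.077)
t=2.000: state=(1.928, -0.039)
t=2.200: state=(1.974, -0.001)
t=2.400: state=(1.993, 0.037)
t=2.600: state=(1.999, 0.074)
t=2.800: state=(1.996, 0.111)
t=3.000: state=(1.989, 0.148)
t=3.200: state=(1.979, 0.184)
t=3.400: state=(1.969, 0.220)
t=3.600: state=(1.957, 0.254)
t=3.800: state=(1.946, 0.289)
t=4.000: state=(1.934, 0.322)
t=4.200: state=(1.922, 0.355)
t=4.400: state=(1.910, 0.388)
t=4.600: state=(1.897, 0.420)
t=4.800: state=(1.885, 0.451)
t=5.000: state=(1.873, 0.482)
t=5.100: state=(1.867, 0.497)
compare at T: v=1.867, w=0.497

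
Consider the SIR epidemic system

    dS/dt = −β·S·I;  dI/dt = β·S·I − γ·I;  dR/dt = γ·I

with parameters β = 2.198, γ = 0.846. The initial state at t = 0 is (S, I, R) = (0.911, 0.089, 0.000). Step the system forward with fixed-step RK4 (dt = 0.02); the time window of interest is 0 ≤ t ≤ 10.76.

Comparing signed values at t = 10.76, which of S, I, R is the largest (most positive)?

largest component: R

t=0.000: state=(0.911, 0.089, 0.000)
step 1 (dt=0.02): k1=(-0.178, 0.103, 0.075), k2=(-0.180, 0.104, 0.076), k3=(-0.180, 0.104, 0.076), k4=(-0.182, 0.105, 0.077); state += dt/6·(k1+2k2+2k3+k4)
t=0.020: state=(0.907, 0.091, 0.002)
t=0.040: state=(0.904, 0.093, 0.003)
t=0.060: state=(0.900, 0.095, 0.005)
continuing one RK4 step at a time; state shown every 25 steps (Δt=0.5):
t=0.500: state=(0.800, 0.150, 0.050)
t=1.000: state=(0.653, 0.219, 0.128)
t=1.500: state=(0.498, 0.270, 0.232)
t=2.000: state=(0.366, 0.283, 0.351)
t=2.500: state=(0.271, 0.262, 0.467)
t=3.000: state=(0.207, 0.223, 0.570)
t=3.500: state=(0.166, 0.179, 0.655)
t=4.000: state=(0.140, 0.139, 0.722)
t=4.500: state=(0.122, 0.105, 0.773)
t=5.000: state=(0.111, 0.078, 0.811)
t=5.500: state=(0.103, 0.057, 0.840)
t=6.000: state=(0.097, 0.042, 0.861)
t=6.500: state=(0.094, 0.031, 0.876)
t=7.000: state=(0.091, 0.022, 0.887)
t=7.500: state=(0.089, 0.016, 0.895)
t=8.000: state=(0.088, 0.012, 0.901)
t=8.500: state=(0.087, 0.008, 0.905)
t=9.000: state=(0.086, 0.006, 0.908)
t=9.500: state=(0.086, 0.004, 0.910)
t=10.000: state=(0.085, 0.003, 0.912)
t=10.500: state=(0.085, 0.002, 0.913)
t=10.760: state=(0.085, 0.002, 0.913)
compare at T: S=0.085, I=0.002, R=0.913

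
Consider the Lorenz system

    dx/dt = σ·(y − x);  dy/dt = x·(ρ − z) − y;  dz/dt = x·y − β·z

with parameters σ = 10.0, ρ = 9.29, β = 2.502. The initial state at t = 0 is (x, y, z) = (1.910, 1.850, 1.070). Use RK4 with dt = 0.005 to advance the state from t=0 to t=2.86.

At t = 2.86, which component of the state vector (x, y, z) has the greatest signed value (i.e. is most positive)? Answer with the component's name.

largest component: z

t=0.000: state=(1.910, 1.850, 1.070)
step 1 (dt=0.005): k1=(-0.600, 13.850, 0.856), k2=(-0.239, 13.799, 0.914), k3=(-0.249, 13.806, 0.915), k4=(0.103, 13.762, 0.974); state += dt/6·(k1+2k2+2k3+k4)
t=0.005: state=(1.909, 1.919, 1.075)
t=0.010: state=(1.911, 1.988, 1.080)
t=0.015: state=(1.916, 2.056, 1.086)
continuing one RK4 step at a time; state shown every 20 steps (Δt=0.1):
t=0.100: state=(2.386, 3.278, 1.313)
t=0.200: state=(3.594, 5.099, 2.136)
t=0.300: state=(5.332, 7.233, 4.145)
t=0.400: state=(7.109, 8.543, 7.737)
t=0.500: state=(7.728, 7.372, 11.497)
t=0.600: state=(6.473, 4.547, 12.753)
t=0.700: state=(4.444, 2.547, 11.580)
t=0.800: state=(2.929, 1.823, 9.688)
t=0.900: state=(2.186, 1.763, 7.930)
t=1.000: state=(1.996, 2.005, 6.514)
t=1.100: state=(2.161, 2.468, 5.478)
t=1.200: state=(2.600, 3.172, 4.857)
t=1.300: state=(3.304, 4.139, 4.739)
t=1.400: state=(4.254, 5.297, 5.282)
t=1.500: state=(5.314, 6.331, 6.617)
t=1.600: state=(6.131, 6.663, 8.523)
t=1.700: state=(6.254, 5.947, 10.167)
t=1.800: state=(5.595, 4.668, 10.713)
t=1.900: state=(4.600, 3.627, 10.185)
t=2.000: state=(3.773, 3.122, 9.151)
t=2.100: state=(3.318, 3.053, 8.073)
t=2.200: state=(3.222, 3.283, 7.190)
t=2.300: state=(3.416, 3.731, 6.621)
t=2.400: state=(3.832, 4.336, 6.449)
t=2.500: state=(4.394, 4.993, 6.729)
t=2.600: state=(4.977, 5.511, 7.440)
t=2.700: state=(5.394, 5.664, 8.391)
t=2.800: state=(5.475, 5.360, 9.214)
t=2.860: state=(5.342, 5.022, 9.497)
compare at T: x=5.342, y=5.022, z=9.497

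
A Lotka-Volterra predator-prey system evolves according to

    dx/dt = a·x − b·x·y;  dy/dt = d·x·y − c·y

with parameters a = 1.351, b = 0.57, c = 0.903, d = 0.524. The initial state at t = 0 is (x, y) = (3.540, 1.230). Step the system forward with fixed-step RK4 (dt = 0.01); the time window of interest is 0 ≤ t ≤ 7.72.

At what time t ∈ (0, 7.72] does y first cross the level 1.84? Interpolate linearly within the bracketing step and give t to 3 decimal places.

t=0.000: state=(3.540, 1.230)
step 1 (dt=0.01): k1=(2.301, 1.171), k2=(2.296, 1.184), k3=(2.296, 1.184), k4=(2.292, 1.197); state += dt/6·(k1+2k2+2k3+k4)
t=0.010: state=(3.563, 1.242)
t=0.020: state=(3.586, 1.254)
t=0.030: state=(3.609, 1.266)
continuing one RK4 step at a time; state shown every 25 steps (Δt=0.25):
t=0.250: state=(4.061, 1.617)
t=0.350: state=(4.214, 1.836)
next step: t=0.360: state=(4.226, 1.860) — y has crossed 1.84
linear interpolation between t=0.350 (1.83552) and t=0.360 (1.85969) → t≈0.352

t = 0.352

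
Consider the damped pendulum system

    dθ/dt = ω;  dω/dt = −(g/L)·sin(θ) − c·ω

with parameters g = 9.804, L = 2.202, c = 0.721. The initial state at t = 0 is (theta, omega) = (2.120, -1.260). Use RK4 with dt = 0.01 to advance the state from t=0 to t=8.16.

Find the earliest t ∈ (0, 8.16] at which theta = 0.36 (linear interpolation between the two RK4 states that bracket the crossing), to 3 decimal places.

t=0.000: state=(2.120, -1.260)
step 1 (dt=0.01): k1=(-1.260, -2.889), k2=(-1.274, -2.893), k3=(-1.274, -2.893), k4=(-1.289, -2.898); state += dt/6·(k1+2k2+2k3+k4)
t=0.010: state=(2.107, -1.289)
t=0.020: state=(2.094, -1.318)
t=0.030: state=(2.081, -1.347)
continuing one RK4 step at a time; state shown every 50 steps (Δt=0.5):
t=0.500: state=(1.125, -2.664)
t=0.760: state=(0.386, -2.911)
next step: t=0.770: state=(0.357, -2.907) — theta has crossed 0.36
linear interpolation between t=0.760 (0.38634) and t=0.770 (0.35725) → t≈0.769

t = 0.769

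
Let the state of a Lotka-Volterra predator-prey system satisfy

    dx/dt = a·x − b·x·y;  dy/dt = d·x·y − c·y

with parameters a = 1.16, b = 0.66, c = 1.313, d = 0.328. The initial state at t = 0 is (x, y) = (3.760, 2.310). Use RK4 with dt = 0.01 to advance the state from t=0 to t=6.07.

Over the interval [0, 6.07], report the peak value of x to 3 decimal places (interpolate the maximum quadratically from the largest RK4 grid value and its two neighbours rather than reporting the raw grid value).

t=0.000: state=(3.760, 2.310)
step 1 (dt=0.01): k1=(-1.371, -0.184), k2=(-1.366, -0.189), k3=(-1.366, -0.189), k4=(-1.361, -0.194); state += dt/6·(k1+2k2+2k3+k4)
t=0.010: state=(3.746, 2.308)
t=0.020: state=(3.733, 2.306)
t=0.030: state=(3.719, 2.304)
continuing one RK4 step at a time; state shown every 20 steps (Δt=0.2):
t=0.200: state=(3.507, 2.254)
t=0.400: state=(3.303, 2.167)
t=0.600: state=(3.151, 2.059)
t=0.800: state=(3.052, 1.940)
t=1.000: state=(3.003, 1.819)
t=1.200: state=(3.002, 1.703)
t=1.400: state=(3.045, 1.597)
t=1.600: state=(3.130, 1.503)
t=1.800: state=(3.255, 1.425)
t=2.000: state=(3.415, 1.364)
t=2.200: state=(3.608, 1.320)
t=2.400: state=(3.830, 1.296)
t=2.600: state=(4.073, 1.291)
t=2.800: state=(4.327, 1.308)
t=3.000: state=(4.581, 1.347)
t=3.200: state=(4.817, 1.411)
t=3.400: state=(5.015, 1.498)
t=3.600: state=(5.154, 1.609)
t=3.800: state=(5.212, 1.739)
t=4.000: state=(5.176, 1.881)
t=4.200: state=(5.044, 2.024)
t=4.400: state=(4.827, 2.153)
t=4.600: state=(4.550, 2.252)
t=4.800: state=(4.244, 2.311)
t=5.000: state=(3.939, 2.325)
t=5.200: state=(3.661, 2.294)
t=5.400: state=(3.425, 2.225)
t=5.600: state=(3.240, 2.128)
t=5.800: state=(3.108, 2.015)
t=6.000: state=(3.028, 1.895)
t=6.070: state=(3.012, 1.852)
largest grid value and its neighbours: x(3.820)=5.21267, x(3.830)=5.21271, x(3.840)=5.21251
parabola through these three points peaks at t≈3.827 with x≈5.21273

max x = 5.213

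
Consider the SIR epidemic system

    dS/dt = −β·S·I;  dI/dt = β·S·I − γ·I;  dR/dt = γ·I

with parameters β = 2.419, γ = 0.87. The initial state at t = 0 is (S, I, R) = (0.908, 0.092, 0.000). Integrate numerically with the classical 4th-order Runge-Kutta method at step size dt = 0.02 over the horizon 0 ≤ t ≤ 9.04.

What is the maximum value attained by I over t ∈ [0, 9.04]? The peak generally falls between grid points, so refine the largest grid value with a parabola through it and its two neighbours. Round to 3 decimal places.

max I = 0.307

t=0.000: state=(0.908, 0.092, 0.000)
step 1 (dt=0.02): k1=(-0.202, 0.122, 0.080), k2=(-0.204, 0.123, 0.081), k3=(-0.204, 0.123, 0.081), k4=(-0.207, 0.124, 0.082); state += dt/6·(k1+2k2+2k3+k4)
t=0.020: state=(0.904, 0.094, 0.002)
t=0.040: state=(0.900, 0.097, 0.003)
t=0.060: state=(0.895, 0.100, 0.005)
continuing one RK4 step at a time; state shown every 25 steps (Δt=0.5):
t=0.500: state=(0.779, 0.166, 0.055)
t=1.000: state=(0.605, 0.249, 0.146)
t=1.500: state=(0.432, 0.301, 0.267)
t=2.000: state=(0.299, 0.301, 0.400)
t=2.500: state=(0.212, 0.264, 0.524)
t=3.000: state=(0.158, 0.214, 0.628)
t=3.500: state=(0.126, 0.164, 0.710)
t=4.000: state=(0.106, 0.122, 0.772)
t=4.500: state=(0.094, 0.089, 0.817)
t=5.000: state=(0.085, 0.064, 0.850)
t=5.500: state=(0.080, 0.046, 0.874)
t=6.000: state=(0.076, 0.033, 0.891)
t=6.500: state=(0.074, 0.023, 0.903)
t=7.000: state=(0.072, 0.016, 0.912)
t=7.500: state=(0.071, 0.012, 0.918)
t=8.000: state=(0.070, 0.008, 0.922)
t=8.500: state=(0.069, 0.006, 0.925)
t=9.000: state=(0.069, 0.004, 0.927)
t=9.040: state=(0.069, 0.004, 0.927)
largest grid value and its neighbours: I(1.720)=0.30719, I(1.740)=0.30726, I(1.760)=0.30726
parabola through these three points peaks at t≈1.748 with I≈0.30727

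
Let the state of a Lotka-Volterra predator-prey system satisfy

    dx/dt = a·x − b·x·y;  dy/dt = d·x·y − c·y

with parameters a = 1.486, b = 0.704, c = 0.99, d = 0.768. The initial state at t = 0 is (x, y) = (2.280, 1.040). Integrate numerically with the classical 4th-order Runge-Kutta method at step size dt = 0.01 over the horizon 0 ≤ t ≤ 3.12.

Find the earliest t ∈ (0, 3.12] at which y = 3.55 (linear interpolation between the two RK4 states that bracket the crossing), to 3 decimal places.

t=0.000: state=(2.280, 1.040)
step 1 (dt=0.01): k1=(1.719, 0.791), k2=(1.719, 0.801), k3=(1.719, 0.801), k4=(1.719, 0.811); state += dt/6·(k1+2k2+2k3+k4)
t=0.010: state=(2.297, 1.048)
t=0.020: state=(2.314, 1.056)
t=0.030: state=(2.332, 1.065)
continuing one RK4 step at a time; state shown every 20 steps (Δt=0.2):
t=0.200: state=(2.616, 1.243)
t=0.400: state=(2.896, 1.559)
t=0.600: state=(3.035, 2.022)
t=0.800: state=(2.948, 2.635)
t=1.000: state=(2.609, 3.322)
t=1.060: state=(2.469, 3.519)
next step: t=1.070: state=(2.444, 3.551) — y has crossed 3.55
linear interpolation between t=1.060 (3.51883) and t=1.070 (3.55052) → t≈1.070

t = 1.070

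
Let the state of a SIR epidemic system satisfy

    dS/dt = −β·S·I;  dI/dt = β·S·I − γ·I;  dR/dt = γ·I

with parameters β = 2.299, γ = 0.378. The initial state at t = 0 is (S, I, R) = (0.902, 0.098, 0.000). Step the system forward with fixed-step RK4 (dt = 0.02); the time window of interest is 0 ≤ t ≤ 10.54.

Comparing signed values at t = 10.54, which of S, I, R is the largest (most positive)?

t=0.000: state=(0.902, 0.098, 0.000)
step 1 (dt=0.02): k1=(-0.203, 0.166, 0.037), k2=(-0.206, 0.169, 0.038), k3=(-0.206, 0.169, 0.038), k4=(-0.209, 0.171, 0.038); state += dt/6·(k1+2k2+2k3+k4)
t=0.020: state=(0.898, 0.101, 0.001)
t=0.040: state=(0.894, 0.105, 0.002)
t=0.060: state=(0.889, 0.108, 0.002)
continuing one RK4 step at a time; state shown every 25 steps (Δt=0.5):
t=0.500: state=(0.759, 0.212, 0.028)
t=1.000: state=(0.543, 0.374, 0.083)
t=1.500: state=(0.325, 0.507, 0.168)
t=2.000: state=(0.175, 0.555, 0.270)
t=2.500: state=(0.093, 0.534, 0.373)
t=3.000: state=(0.052, 0.479, 0.469)
t=3.500: state=(0.031, 0.415, 0.554)
t=4.000: state=(0.020, 0.354, 0.626)
t=4.500: state=(0.014, 0.298, 0.688)
t=5.000: state=(0.010, 0.250, 0.740)
t=5.500: state=(0.008, 0.209, 0.783)
t=6.000: state=(0.006, 0.175, 0.819)
t=6.500: state=(0.005, 0.146, 0.849)
t=7.000: state=(0.004, 0.121, 0.874)
t=7.500: state=(0.004, 0.101, 0.895)
t=8.000: state=(0.004, 0.084, 0.913)
t=8.500: state=(0.003, 0.070, 0.927)
t=9.000: state=(0.003, 0.058, 0.939)
t=9.500: state=(0.003, 0.048, 0.949)
t=10.000: state=(0.003, 0.040, 0.957)
t=10.500: state=(0.003, 0.033, 0.964)
t=10.540: state=(0.003, 0.033, 0.965)
compare at T: S=0.003, I=0.033, R=0.965

largest component: R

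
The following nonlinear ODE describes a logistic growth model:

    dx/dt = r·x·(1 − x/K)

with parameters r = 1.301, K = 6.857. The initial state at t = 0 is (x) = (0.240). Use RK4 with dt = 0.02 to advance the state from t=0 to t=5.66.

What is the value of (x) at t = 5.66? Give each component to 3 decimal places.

(x) = (6.739)

t=0.000: state=(0.240)
step 1 (dt=0.02): k1=(0.301), k2=(0.305), k3=(0.305), k4=(0.309); state += dt/6·(k1+2k2+2k3+k4)
t=0.020: state=(0.246)
t=0.040: state=(0.252)
t=0.060: state=(0.259)
continuing one RK4 step at a time; state shown every 10 steps (Δt=0.2):
t=0.200: state=(0.308)
t=0.400: state=(0.394)
t=0.600: state=(0.503)
t=0.800: state=(0.639)
t=1.000: state=(0.806)
t=1.200: state=(1.010)
t=1.400: state=(1.256)
t=1.600: state=(1.545)
t=1.800: state=(1.878)
t=2.000: state=(2.253)
t=2.200: state=(2.662)
t=2.400: state=(3.096)
t=2.600: state=(3.541)
t=2.800: state=(3.983)
t=3.000: state=(4.406)
t=3.200: state=(4.799)
t=3.400: state=(5.153)
t=3.600: state=(5.464)
t=3.800: state=(5.731)
t=4.000: state=(5.955)
t=4.200: state=(6.140)
t=4.400: state=(6.291)
t=4.600: state=(6.412)
t=4.800: state=(6.509)
t=5.000: state=(6.585)
t=5.200: state=(6.646)
t=5.400: state=(6.693)
t=5.600: state=(6.730)
t=5.660: state=(6.739)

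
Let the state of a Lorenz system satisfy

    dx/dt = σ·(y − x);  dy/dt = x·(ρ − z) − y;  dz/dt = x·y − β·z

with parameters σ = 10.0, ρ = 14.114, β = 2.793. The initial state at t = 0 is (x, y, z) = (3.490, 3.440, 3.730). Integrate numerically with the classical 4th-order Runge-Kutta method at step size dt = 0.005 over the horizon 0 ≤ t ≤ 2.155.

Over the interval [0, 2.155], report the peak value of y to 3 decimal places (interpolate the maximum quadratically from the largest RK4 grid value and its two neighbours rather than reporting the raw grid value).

max y = 11.931

t=0.000: state=(3.490, 3.440, 3.730)
step 1 (dt=0.005): k1=(-0.500, 32.800, 1.588), k2=(0.333, 32.691, 1.858), k3=(0.309, 32.711, 1.863), k4=(1.120, 32.620, 2.138); state += dt/6·(k1+2k2+2k3+k4)
t=0.005: state=(3.492, 3.604, 3.739)
t=0.010: state=(3.501, 3.766, 3.751)
t=0.015: state=(3.518, 3.929, 3.766)
continuing one RK4 step at a time; state shown every 20 steps (Δt=0.1):
t=0.100: state=(4.687, 6.858, 4.632)
t=0.200: state=(7.485, 10.675, 8.284)
t=0.300: state=(10.123, 11.521, 15.416)
t=0.400: state=(9.337, 6.501, 19.772)
t=0.500: state=(5.782, 2.259, 17.666)
t=0.600: state=(3.090, 1.294, 13.959)
t=0.700: state=(2.025, 1.563, 10.849)
t=0.800: state=(1.964, 2.243, 8.523)
t=0.900: state=(2.531, 3.388, 6.990)
t=1.000: state=(3.718, 5.265, 6.464)
t=1.100: state=(5.652, 7.944, 7.621)
t=1.200: state=(8.041, 10.254, 11.406)
t=1.300: state=(9.307, 9.270, 16.461)
t=1.400: state=(7.885, 5.409, 18.071)
t=1.500: state=(5.287, 2.951, 15.938)
t=1.600: state=(3.572, 2.495, 13.030)
t=1.700: state=(3.035, 2.973, 10.607)
t=1.800: state=(3.349, 4.010, 8.975)
t=1.900: state=(4.332, 5.632, 8.398)
t=2.000: state=(5.904, 7.690, 9.364)
t=2.100: state=(7.649, 9.148, 12.221)
t=2.155: state=(8.286, 9.031, 14.220)
largest grid value and its neighbours: y(0.260)=11.91708, y(0.265)=11.93055, y(0.270)=11.92675
parabola through these three points peaks at t≈0.266 with y≈11.93123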